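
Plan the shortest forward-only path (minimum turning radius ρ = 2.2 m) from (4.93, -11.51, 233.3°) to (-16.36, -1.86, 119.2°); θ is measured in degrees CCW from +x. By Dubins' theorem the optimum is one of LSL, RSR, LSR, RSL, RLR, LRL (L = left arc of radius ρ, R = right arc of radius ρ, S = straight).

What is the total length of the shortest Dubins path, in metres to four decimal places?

24.3431 m

Let ψ = atan2(Δy, Δx) = atan2(9.65, -21.29) = 155.6169° be the start→goal bearing.
Normalize: d = |goal − start| / ρ = 23.374914/2.2 = 10.624961, α = (θ_start − ψ) mod 360° = 77.6831° = 1.355826 rad, β = (θ_goal − ψ) mod 360° = 323.5831° = 5.647590 rad.
Common terms: sin α = 0.976983, cos α = 0.213319, sin β = -0.593656, cos β = 0.804719, cos(α−β) = -0.408330, d² = 112.889793. Work in radians in the unit-radius frame; every candidate has L = ρ·(t + p + q).
LSL: p² = 2 + d² − 2cos(α−β) + 2d(sin α − sin β) = 149.082410; p = √p² = 12.209931; φ = atan2(cos β − cos α, d + sin α − sin β) = 0.048455 rad; t = (φ − α) mod 2π = 4.975814 rad, q = (β − φ) mod 2π = 5.599135 rad → L = 2.2·(4.975814 + 12.209931 + 5.599135) = 2.2·22.784881 = 50.126738 m
RSR: p² = 2 + d² − 2cos(α−β) + 2d(sin β − sin α) = 82.330498; p = √p² = 9.073616; φ = atan2(cos α − cos β, d − sin α + sin β) = -0.065224 rad; t = (α − φ) mod 2π = 1.421050 rad, q = (φ − β) mod 2π = 0.570371 rad → L = 2.2·(1.421050 + 9.073616 + 0.570371) = 2.2·11.065036 = 24.343080 m
LSR: p² = d² − 2 + 2cos(α−β) + 2d(sin α + sin β) = 118.218788; p = √p² = 10.872846; φ = atan2(−cos α − cos β, d + sin α + sin β) − atan2(−2, p) = 0.089694 rad; t = (φ − α) mod 2π = 5.017054 rad, q = (φ − β) mod 2π = 0.725289 rad → L = 2.2·(5.017054 + 10.872846 + 0.725289) = 2.2·16.615189 = 36.553416 m
RSL: p² = d² − 2 + 2cos(α−β) − 2d(sin α + sin β) = 101.927477; p = √p² = 10.095914; φ = atan2(cos α + cos β, d − sin α − sin β) − atan2(2, p) = -0.096492 rad; t = (α − φ) mod 2π = 1.452317 rad, q = (β − φ) mod 2π = 5.744082 rad → L = 2.2·(1.452317 + 10.095914 + 5.744082) = 2.2·17.292313 = 38.043089 m
RLR: c = (6 − d² + 2cos(α−β) + 2d(sin α − sin β))/8 = -9.291312, |c| > 1 → infeasible
LRL: c = (6 − d² + 2cos(α−β) − 2d(sin α − sin β))/8 = -17.635301, |c| > 1 → infeasible
Shortest: RSR with L = 24.343080 m ≈ 24.3431 m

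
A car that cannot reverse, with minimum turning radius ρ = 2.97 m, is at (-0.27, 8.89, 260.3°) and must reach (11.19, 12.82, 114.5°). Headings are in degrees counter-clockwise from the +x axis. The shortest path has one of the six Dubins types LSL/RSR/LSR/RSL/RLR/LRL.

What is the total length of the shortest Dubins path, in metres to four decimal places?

17.7531 m

Let ψ = atan2(Δy, Δx) = atan2(3.93, 11.46) = 18.9285° be the start→goal bearing.
Normalize: d = |goal − start| / ρ = 12.115135/2.97 = 4.079170, α = (θ_start − ψ) mod 360° = 241.3715° = 4.212728 rad, β = (θ_goal − ψ) mod 360° = 95.5715° = 1.668038 rad.
Common terms: sin α = -0.877745, cos α = -0.479128, sin β = 0.995276, cos β = -0.097088, cos(α−β) = -0.827081, d² = 16.639629. Work in radians in the unit-radius frame; every candidate has L = ρ·(t + p + q).
LSL: p² = 2 + d² − 2cos(α−β) + 2d(sin α − sin β) = 5.013050; p = √p² = 2.238984; φ = atan2(cos β − cos α, d + sin α − sin β) = 0.171470 rad; t = (φ − α) mod 2π = 2.241928 rad, q = (β − φ) mod 2π = 1.496568 rad → L = 2.97·(2.241928 + 2.238984 + 1.496568) = 2.97·5.977479 = 17.753114 m
RSR: p² = 2 + d² − 2cos(α−β) + 2d(sin β − sin α) = 35.574530; p = √p² = 5.964439; φ = atan2(cos α − cos β, d − sin α + sin β) = -0.064097 rad; t = (α − φ) mod 2π = 4.276825 rad, q = (φ − β) mod 2π = 4.551051 rad → L = 2.97·(4.276825 + 5.964439 + 4.551051) = 2.97·14.792314 = 43.933173 m
LSR: p² = d² − 2 + 2cos(α−β) + 2d(sin α + sin β) = 13.944324; p = √p² = 3.734210; φ = atan2(−cos α − cos β, d + sin α + sin β) − atan2(−2, p) = 0.628161 rad; t = (φ − α) mod 2π = 2.698618 rad, q = (φ − β) mod 2π = 5.243308 rad → L = 2.97·(2.698618 + 3.734210 + 5.243308) = 2.97·11.676136 = 34.678124 m
RSL: p² = d² − 2 + 2cos(α−β) − 2d(sin α + sin β) = 12.026611; p = √p² = 3.467940; φ = atan2(cos α + cos β, d − sin α − sin β) − atan2(2, p) = -0.667555 rad; t = (α − φ) mod 2π = 4.880283 rad, q = (β − φ) mod 2π = 2.335593 rad → L = 2.97·(4.880283 + 3.467940 + 2.335593) = 2.97·10.683817 = 31.730936 m
RLR: c = (6 − d² + 2cos(α−β) + 2d(sin α − sin β))/8 = -3.446816, |c| > 1 → infeasible
LRL: c = (6 − d² + 2cos(α−β) − 2d(sin α − sin β))/8 = 0.373369; p = 2π − arccos c = 5.095027 rad; φ = atan2(cos β − cos α, d + sin α − sin β) = 0.171470 rad; t = (φ − α + p/2) mod 2π = 4.789441 rad, q = (β − α − t + p) mod 2π = 4.044081 rad → L = 2.97·(4.789441 + 5.095027 + 4.044081) = 2.97·13.928549 = 41.367790 m
Shortest: LSL with L = 17.753114 m ≈ 17.7531 m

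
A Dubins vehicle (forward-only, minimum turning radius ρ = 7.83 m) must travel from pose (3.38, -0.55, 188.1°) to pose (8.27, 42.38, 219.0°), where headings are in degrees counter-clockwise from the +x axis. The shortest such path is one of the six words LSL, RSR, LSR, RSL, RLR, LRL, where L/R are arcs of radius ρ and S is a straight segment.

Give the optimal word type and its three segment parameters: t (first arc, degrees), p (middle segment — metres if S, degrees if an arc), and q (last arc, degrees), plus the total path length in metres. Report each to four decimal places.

Let ψ = atan2(Δy, Δx) = atan2(42.93, 4.89) = 83.5017° be the start→goal bearing.
Normalize: d = |goal − start| / ρ = 43.207603/7.83 = 5.518212, α = (θ_start − ψ) mod 360° = 104.5983° = 1.825586 rad, β = (θ_goal − ψ) mod 360° = 135.4983° = 2.364892 rad.
Common terms: sin α = 0.967716, cos α = -0.252041, sin β = 0.700930, cos β = -0.713230, cos(α−β) = 0.858065, d² = 30.450669. Work in radians in the unit-radius frame; every candidate has L = ρ·(t + p + q).
LSL: p² = 2 + d² − 2cos(α−β) + 2d(sin α − sin β) = 33.678909; p = √p² = 5.803353; φ = atan2(cos β − cos α, d + sin α − sin β) = -0.079553 rad; t = (φ − α) mod 2π = 4.378047 rad, q = (β − φ) mod 2π = 2.444446 rad → L = 7.83·(4.378047 + 5.803353 + 2.444446) = 7.83·12.625845 = 98.860369 m
RSR: p² = 2 + d² − 2cos(α−β) + 2d(sin β − sin α) = 27.790169; p = √p² = 5.271638; φ = atan2(cos α − cos β, d − sin α + sin β) = 0.087597 rad; t = (α − φ) mod 2π = 1.737989 rad, q = (φ − β) mod 2π = 4.005890 rad → L = 7.83·(1.737989 + 5.271638 + 4.005890) = 7.83·11.015517 = 86.251496 m
LSR: p² = d² − 2 + 2cos(α−β) + 2d(sin α + sin β) = 48.582688; p = √p² = 6.970128; φ = atan2(−cos α − cos β, d + sin α + sin β) − atan2(−2, p) = 0.412943 rad; t = (φ − α) mod 2π = 4.870543 rad, q = (φ − β) mod 2π = 4.331236 rad → L = 7.83·(4.870543 + 6.970128 + 4.331236) = 7.83·16.171907 = 126.626033 m
RSL: p² = d² − 2 + 2cos(α−β) − 2d(sin α + sin β) = 11.750909; p = √p² = 3.427960; φ = atan2(cos α + cos β, d − sin α − sin β) − atan2(2, p) = -0.773835 rad; t = (α − φ) mod 2π = 2.599420 rad, q = (β − φ) mod 2π = 3.138727 rad → L = 7.83·(2.599420 + 3.427960 + 3.138727) = 7.83·9.166107 = 71.770619 m
RLR: c = (6 − d² + 2cos(α−β) + 2d(sin α − sin β))/8 = -2.473771, |c| > 1 → infeasible
LRL: c = (6 − d² + 2cos(α−β) − 2d(sin α − sin β))/8 = -3.209864, |c| > 1 → infeasible
Shortest: RSL with L = 71.770619 m ≈ 71.7706 m
Convert RSL to answer units (arcs ×180/π): t = 2.599420·180/π = 148.9358°, p = ρ·p = 7.83·3.427960 = 26.8409 m, q = 3.138727·180/π = 179.8358°, L = 71.7706 m.

RSL: t = 148.9358°, p = 26.8409 m, q = 179.8358°, L = 71.7706 m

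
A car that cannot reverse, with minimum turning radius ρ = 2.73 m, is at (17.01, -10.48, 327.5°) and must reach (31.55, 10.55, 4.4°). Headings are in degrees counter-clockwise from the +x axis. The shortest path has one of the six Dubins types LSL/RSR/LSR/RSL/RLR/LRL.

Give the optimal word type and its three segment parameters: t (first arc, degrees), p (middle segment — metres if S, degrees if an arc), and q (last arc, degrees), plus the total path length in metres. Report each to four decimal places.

LSR: t = 98.0307°, p = 20.0698 m, q = 61.1307°, L = 27.6534 m

Let ψ = atan2(Δy, Δx) = atan2(21.03, 14.54) = 55.3403° be the start→goal bearing.
Normalize: d = |goal − start| / ρ = 25.567020/2.73 = 9.365209, α = (θ_start − ψ) mod 360° = 272.1597° = 4.750083 rad, β = (θ_goal − ψ) mod 360° = 309.0597° = 5.394110 rad.
Common terms: sin α = -0.999290, cos α = 0.037685, sin β = -0.776490, cos β = 0.630130, cos(α−β) = 0.799685, d² = 87.707134. Work in radians in the unit-radius frame; every candidate has L = ρ·(t + p + q).
LSL: p² = 2 + d² − 2cos(α−β) + 2d(sin α − sin β) = 83.934627; p = √p² = 9.161584; φ = atan2(cos β − cos α, d + sin α − sin β) = 0.064711 rad; t = (φ − α) mod 2π = 1.597813 rad, q = (β − φ) mod 2π = 5.329398 rad → L = 2.73·(1.597813 + 9.161584 + 5.329398) = 2.73·16.088796 = 43.922413 m
RSR: p² = 2 + d² − 2cos(α−β) + 2d(sin β − sin α) = 92.280903; p = √p² = 9.606295; φ = atan2(cos α − cos β, d − sin α + sin β) = -0.061712 rad; t = (α − φ) mod 2π = 4.811795 rad, q = (φ − β) mod 2π = 0.827364 rad → L = 2.73·(4.811795 + 9.606295 + 0.827364) = 2.73·15.245454 = 41.620089 m
LSR: p² = d² − 2 + 2cos(α−β) + 2d(sin α + sin β) = 54.045417; p = √p² = 7.351559; φ = atan2(−cos α − cos β, d + sin α + sin β) − atan2(−2, p) = 0.177856 rad; t = (φ − α) mod 2π = 1.710958 rad, q = (φ − β) mod 2π = 1.066931 rad → L = 2.73·(1.710958 + 7.351559 + 1.066931) = 2.73·10.129448 = 27.653394 m
RSL: p² = d² − 2 + 2cos(α−β) − 2d(sin α + sin β) = 120.567590; p = √p² = 10.980327; φ = atan2(cos α + cos β, d − sin α − sin β) − atan2(2, p) = -0.120298 rad; t = (α − φ) mod 2π = 4.870381 rad, q = (β − φ) mod 2π = 5.514408 rad → L = 2.73·(4.870381 + 10.980327 + 5.514408) = 2.73·21.365117 = 58.326769 m
RLR: c = (6 − d² + 2cos(α−β) + 2d(sin α − sin β))/8 = -10.535113, |c| > 1 → infeasible
LRL: c = (6 − d² + 2cos(α−β) − 2d(sin α − sin β))/8 = -9.491828, |c| > 1 → infeasible
Shortest: LSR with L = 27.653394 m ≈ 27.6534 m
Convert LSR to answer units (arcs ×180/π): t = 1.710958·180/π = 98.0307°, p = ρ·p = 2.73·7.351559 = 20.0698 m, q = 1.066931·180/π = 61.1307°, L = 27.6534 m.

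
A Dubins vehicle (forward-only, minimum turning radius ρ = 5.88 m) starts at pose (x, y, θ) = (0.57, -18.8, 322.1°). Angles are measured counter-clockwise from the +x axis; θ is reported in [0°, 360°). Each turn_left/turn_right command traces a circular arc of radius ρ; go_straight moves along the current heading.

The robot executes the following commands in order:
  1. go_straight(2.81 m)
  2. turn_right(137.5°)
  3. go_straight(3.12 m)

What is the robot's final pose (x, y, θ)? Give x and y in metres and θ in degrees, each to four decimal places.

set_pose: (x, y, θ) = (0.5700, -18.8000, 322.1000°), ρ = 5.88
go_straight(2.81): x += 2.81·cos θ, y += 2.81·sin θ → (2.7873, -20.5261, 322.1000°)
turn_right(137.5°): centre at ρ to the right, rotate −137.5° → (-0.3531, -31.0270, 184.6000°)
go_straight(3.12): x += 3.12·cos θ, y += 3.12·sin θ → (-3.4631, -31.2772, 184.6000°)

(-3.4631, -31.2772, 184.6000°)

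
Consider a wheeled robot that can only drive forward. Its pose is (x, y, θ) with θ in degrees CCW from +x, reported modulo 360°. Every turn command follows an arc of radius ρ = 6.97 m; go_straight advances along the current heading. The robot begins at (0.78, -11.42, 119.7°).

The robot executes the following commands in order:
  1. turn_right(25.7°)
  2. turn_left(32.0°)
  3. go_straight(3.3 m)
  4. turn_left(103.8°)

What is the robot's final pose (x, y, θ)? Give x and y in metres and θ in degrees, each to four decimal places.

(-14.3350, -1.7705, 229.8000°)

set_pose: (x, y, θ) = (0.7800, -11.4200, 119.7000°), ρ = 6.97
turn_right(25.7°): centre at ρ to the right, rotate −25.7° → (-0.1187, -8.4529, 94.0000°)
turn_left(32.0°): centre at ρ to the left, rotate +32.0° → (-1.4328, -4.8422, 126.0000°)
go_straight(3.3): x += 3.3·cos θ, y += 3.3·sin θ → (-3.3725, -2.1724, 126.0000°)
turn_left(103.8°): centre at ρ to the left, rotate +103.8° → (-14.3350, -1.7705, 229.8000°)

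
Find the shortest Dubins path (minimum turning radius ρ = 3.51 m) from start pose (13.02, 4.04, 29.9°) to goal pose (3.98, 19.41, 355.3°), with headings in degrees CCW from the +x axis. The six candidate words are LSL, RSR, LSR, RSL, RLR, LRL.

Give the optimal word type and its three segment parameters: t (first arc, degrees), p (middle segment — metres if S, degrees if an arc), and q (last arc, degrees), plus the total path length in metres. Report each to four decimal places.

Let ψ = atan2(Δy, Δx) = atan2(15.37, -9.04) = 120.4623° be the start→goal bearing.
Normalize: d = |goal − start| / ρ = 17.831391/3.51 = 5.080168, α = (θ_start − ψ) mod 360° = 269.4377° = 4.702575 rad, β = (θ_goal − ψ) mod 360° = 234.8377° = 4.098691 rad.
Common terms: sin α = -0.999952, cos α = -0.009814, sin β = -0.817524, cos β = -0.575894, cos(α−β) = 0.823136, d² = 25.808110. Work in radians in the unit-radius frame; every candidate has L = ρ·(t + p + q).
LSL: p² = 2 + d² − 2cos(α−β) + 2d(sin α − sin β) = 24.308311; p = √p² = 4.930346; φ = atan2(cos β − cos α, d + sin α − sin β) = -0.115069 rad; t = (φ − α) mod 2π = 1.465541 rad, q = (β − φ) mod 2π = 4.213761 rad → L = 3.51·(1.465541 + 4.930346 + 4.213761) = 3.51·10.609647 = 37.239862 m
RSR: p² = 2 + d² − 2cos(α−β) + 2d(sin β − sin α) = 28.015364; p = √p² = 5.292954; φ = atan2(cos α − cos β, d − sin α + sin β) = 0.107155 rad; t = (α − φ) mod 2π = 4.595420 rad, q = (φ − β) mod 2π = 2.291649 rad → L = 3.51·(4.595420 + 5.292954 + 2.291649) = 3.51·12.180023 = 42.751882 m
LSR: p² = d² − 2 + 2cos(α−β) + 2d(sin α + sin β) = 6.988215; p = √p² = 2.643523; φ = atan2(−cos α − cos β, d + sin α + sin β) − atan2(−2, p) = 0.825315 rad; t = (φ − α) mod 2π = 2.405925 rad, q = (φ − β) mod 2π = 3.009809 rad → L = 3.51·(2.405925 + 2.643523 + 3.009809) = 3.51·8.059257 = 28.287993 m
RSL: p² = d² − 2 + 2cos(α−β) − 2d(sin α + sin β) = 43.920551; p = √p² = 6.627258; φ = atan2(cos α + cos β, d − sin α − sin β) − atan2(2, p) = -0.377804 rad; t = (α − φ) mod 2π = 5.080379 rad, q = (β − φ) mod 2π = 4.476495 rad → L = 3.51·(5.080379 + 6.627258 + 4.476495) = 3.51·16.184132 = 56.806303 m
RLR: c = (6 − d² + 2cos(α−β) + 2d(sin α − sin β))/8 = -2.501921, |c| > 1 → infeasible
LRL: c = (6 − d² + 2cos(α−β) − 2d(sin α − sin β))/8 = -2.038539, |c| > 1 → infeasible
Shortest: LSR with L = 28.287993 m ≈ 28.2880 m
Convert LSR to answer units (arcs ×180/π): t = 2.405925·180/π = 137.8494°, p = ρ·p = 3.51·2.643523 = 9.2788 m, q = 3.009809·180/π = 172.4494°, L = 28.2880 m.

LSR: t = 137.8494°, p = 9.2788 m, q = 172.4494°, L = 28.2880 m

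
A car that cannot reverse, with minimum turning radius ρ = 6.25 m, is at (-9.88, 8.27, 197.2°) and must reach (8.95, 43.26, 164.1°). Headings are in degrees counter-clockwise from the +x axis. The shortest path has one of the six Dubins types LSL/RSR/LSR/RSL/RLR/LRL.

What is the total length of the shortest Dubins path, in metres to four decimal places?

Let ψ = atan2(Δy, Δx) = atan2(34.99, 18.83) = 61.7129° be the start→goal bearing.
Normalize: d = |goal − start| / ρ = 39.734985/6.25 = 6.357598, α = (θ_start − ψ) mod 360° = 135.4871° = 2.364696 rad, β = (θ_goal − ψ) mod 360° = 102.3871° = 1.786992 rad.
Common terms: sin α = 0.701070, cos α = -0.713092, sin β = 0.976721, cos β = -0.214515, cos(α−β) = 0.837719, d² = 40.419046. Work in radians in the unit-radius frame; every candidate has L = ρ·(t + p + q).
LSL: p² = 2 + d² − 2cos(α−β) + 2d(sin α − sin β) = 37.238658; p = √p² = 6.102349; φ = atan2(cos β − cos α, d + sin α − sin β) = 0.081794 rad; t = (φ − α) mod 2π = 4.000283 rad, q = (β − φ) mod 2π = 1.705198 rad → L = 6.25·(4.000283 + 6.102349 + 1.705198) = 6.25·11.807830 = 73.798937 m
RSR: p² = 2 + d² − 2cos(α−β) + 2d(sin β − sin α) = 44.248560; p = √p² = 6.651959; φ = atan2(cos α − cos β, d − sin α + sin β) = -0.075022 rad; t = (α − φ) mod 2π = 2.439718 rad, q = (φ − β) mod 2π = 4.421171 rad → L = 6.25·(2.439718 + 6.651959 + 4.421171) = 6.25·13.512848 = 84.455303 m
LSR: p² = d² − 2 + 2cos(α−β) + 2d(sin α + sin β) = 61.427920; p = √p² = 7.837597; φ = atan2(−cos α − cos β, d + sin α + sin β) − atan2(−2, p) = 0.364780 rad; t = (φ − α) mod 2π = 4.283269 rad, q = (φ − β) mod 2π = 4.860973 rad → L = 6.25·(4.283269 + 7.837597 + 4.860973) = 6.25·16.981839 = 106.136496 m
RSL: p² = d² − 2 + 2cos(α−β) − 2d(sin α + sin β) = 18.761048; p = √p² = 4.331403; φ = atan2(cos α + cos β, d − sin α − sin β) − atan2(2, p) = -0.628256 rad; t = (α − φ) mod 2π = 2.992952 rad, q = (β − φ) mod 2π = 2.415248 rad → L = 6.25·(2.992952 + 4.331403 + 2.415248) = 6.25·9.739602 = 60.872511 m
RLR: c = (6 − d² + 2cos(α−β) + 2d(sin α − sin β))/8 = -4.531070, |c| > 1 → infeasible
LRL: c = (6 − d² + 2cos(α−β) − 2d(sin α − sin β))/8 = -3.654832, |c| > 1 → infeasible
Shortest: RSL with L = 60.872511 m ≈ 60.8725 m

60.8725 m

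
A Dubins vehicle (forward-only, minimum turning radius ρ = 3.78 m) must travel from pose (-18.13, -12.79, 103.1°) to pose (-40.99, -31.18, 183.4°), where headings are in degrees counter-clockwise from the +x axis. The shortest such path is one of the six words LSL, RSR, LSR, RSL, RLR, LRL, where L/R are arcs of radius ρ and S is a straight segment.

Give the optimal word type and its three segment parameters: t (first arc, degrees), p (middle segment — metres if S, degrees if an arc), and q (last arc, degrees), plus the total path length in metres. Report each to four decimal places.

Let ψ = atan2(Δy, Δx) = atan2(-18.39, -22.86) = -141.1846° be the start→goal bearing.
Normalize: d = |goal − start| / ρ = 29.338911/3.78 = 7.761617, α = (θ_start − ψ) mod 360° = 244.2846° = 4.263571 rad, β = (θ_goal − ψ) mod 360° = 324.5846° = 5.665071 rad.
Common terms: sin α = -0.900961, cos α = -0.433901, sin β = -0.579500, cos β = 0.814973, cos(α−β) = 0.168489, d² = 60.242693. Work in radians in the unit-radius frame; every candidate has L = ρ·(t + p + q).
LSL: p² = 2 + d² − 2cos(α−β) + 2d(sin α − sin β) = 56.915597; p = √p² = 7.544243; φ = atan2(cos β − cos α, d + sin α − sin β) = 0.166305 rad; t = (φ − α) mod 2π = 2.185919 rad, q = (β − φ) mod 2π = 5.498765 rad → L = 3.78·(2.185919 + 7.544243 + 5.498765) = 3.78·15.228927 = 57.565345 m
RSR: p² = 2 + d² − 2cos(α−β) + 2d(sin β − sin α) = 66.895832; p = √p² = 8.178987; φ = atan2(cos α − cos β, d − sin α + sin β) = -0.153293 rad; t = (α − φ) mod 2π = 4.416864 rad, q = (φ − β) mod 2π = 0.464822 rad → L = 3.78·(4.416864 + 8.178987 + 0.464822) = 3.78·13.060673 = 49.369344 m
LSR: p² = d² − 2 + 2cos(α−β) + 2d(sin α + sin β) = 35.598140; p = √p² = 5.966418; φ = atan2(−cos α − cos β, d + sin α + sin β) − atan2(−2, p) = 0.262843 rad; t = (φ − α) mod 2π = 2.282457 rad, q = (φ − β) mod 2π = 0.880958 rad → L = 3.78·(2.282457 + 5.966418 + 0.880958) = 3.78·9.129833 = 34.510768 m
RSL: p² = d² − 2 + 2cos(α−β) − 2d(sin α + sin β) = 81.561204; p = √p² = 9.031124; φ = atan2(cos α + cos β, d − sin α − sin β) − atan2(2, p) = -0.176730 rad; t = (α − φ) mod 2π = 4.440301 rad, q = (β − φ) mod 2π = 5.841801 rad → L = 3.78·(4.440301 + 9.031124 + 5.841801) = 3.78·19.313226 = 73.003996 m
RLR: c = (6 − d² + 2cos(α−β) + 2d(sin α − sin β))/8 = -7.361979, |c| > 1 → infeasible
LRL: c = (6 − d² + 2cos(α−β) − 2d(sin α − sin β))/8 = -6.114450, |c| > 1 → infeasible
Shortest: LSR with L = 34.510768 m ≈ 34.5108 m
Convert LSR to answer units (arcs ×180/π): t = 2.282457·180/π = 130.7752°, p = ρ·p = 3.78·5.966418 = 22.5531 m, q = 0.880958·180/π = 50.4752°, L = 34.5108 m.

LSR: t = 130.7752°, p = 22.5531 m, q = 50.4752°, L = 34.5108 m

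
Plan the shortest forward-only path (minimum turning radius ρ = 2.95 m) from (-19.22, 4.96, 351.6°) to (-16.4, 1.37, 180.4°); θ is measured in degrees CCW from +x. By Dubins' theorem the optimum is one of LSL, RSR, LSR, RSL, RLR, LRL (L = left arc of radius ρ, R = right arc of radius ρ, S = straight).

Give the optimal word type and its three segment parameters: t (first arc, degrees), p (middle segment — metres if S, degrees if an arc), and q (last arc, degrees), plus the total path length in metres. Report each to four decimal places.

Let ψ = atan2(Δy, Δx) = atan2(-3.59, 2.82) = -51.8498° be the start→goal bearing.
Normalize: d = |goal − start| / ρ = 4.565140/2.95 = 1.547505, α = (θ_start − ψ) mod 360° = 43.4498° = 0.758342 rad, β = (θ_goal − ψ) mod 360° = 232.2498° = 4.053524 rad.
Common terms: sin α = 0.687719, cos α = 0.725977, sin β = -0.790688, cos β = -0.612220, cos(α−β) = -0.988228, d² = 2.394772. Work in radians in the unit-radius frame; every candidate has L = ρ·(t + p + q).
LSL: p² = 2 + d² − 2cos(α−β) + 2d(sin α − sin β) = 10.946912; p = √p² = 3.308612; φ = atan2(cos β − cos α, d + sin α − sin β) = -0.416387 rad; t = (φ − α) mod 2π = 5.108456 rad, q = (β − φ) mod 2π = 4.469911 rad → L = 2.95·(5.108456 + 3.308612 + 4.469911) = 2.95·12.886979 = 38.016587 m
RSR: p² = 2 + d² − 2cos(α−β) + 2d(sin β − sin α) = 1.795545; p = √p² = 1.339979; φ = atan2(cos α − cos β, d − sin α + sin β) = 1.519207 rad; t = (α − φ) mod 2π = 5.522321 rad, q = (φ − β) mod 2π = 3.748868 rad → L = 2.95·(5.522321 + 1.339979 + 3.748868) = 2.95·10.611168 = 31.302947 m
LSR: p² = d² − 2 + 2cos(α−β) + 2d(sin α + sin β) = -1.900374 < 0 → infeasible
RSL: p² = d² − 2 + 2cos(α−β) − 2d(sin α + sin β) = -1.262996 < 0 → infeasible
RLR: c = (6 − d² + 2cos(α−β) + 2d(sin α − sin β))/8 = 0.775557; p = 2π − arccos c = 5.599986 rad; φ = atan2(cos α − cos β, d − sin α + sin β) = 1.519207 rad; t = (α − φ + p/2) mod 2π = 2.039129 rad, q = (α − β − t + p) mod 2π = 0.265676 rad → L = 2.95·(2.039129 + 5.599986 + 0.265676) = 2.95·7.904790 = 23.319130 m
LRL: c = (6 − d² + 2cos(α−β) − 2d(sin α − sin β))/8 = -0.368364; p = 2π − arccos c = 4.335140 rad; φ = atan2(cos β − cos α, d + sin α − sin β) = -0.416387 rad; t = (φ − α + p/2) mod 2π = 0.992841 rad, q = (β − α − t + p) mod 2π = 0.354296 rad → L = 2.95·(0.992841 + 4.335140 + 0.354296) = 2.95·5.682277 = 16.762717 m
Shortest: LRL with L = 16.762717 m ≈ 16.7627 m
Convert LRL to answer units (arcs ×180/π): t = 0.992841·180/π = 56.8856°, p = 4.335140·180/π = 248.3852°, q = 0.354296·180/π = 20.2997°, L = 16.7627 m.

LRL: t = 56.8856°, p = 248.3852°, q = 20.2997°, L = 16.7627 m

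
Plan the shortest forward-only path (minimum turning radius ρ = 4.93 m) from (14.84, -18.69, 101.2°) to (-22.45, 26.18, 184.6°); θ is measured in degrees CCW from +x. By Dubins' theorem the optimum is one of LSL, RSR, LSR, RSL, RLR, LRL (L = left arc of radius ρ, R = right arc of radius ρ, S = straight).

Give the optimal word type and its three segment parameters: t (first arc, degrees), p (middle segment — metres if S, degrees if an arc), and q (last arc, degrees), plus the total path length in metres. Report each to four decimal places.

Let ψ = atan2(Δy, Δx) = atan2(44.87, -37.29) = 129.7289° be the start→goal bearing.
Normalize: d = |goal − start| / ρ = 58.342617/4.93 = 11.834202, α = (θ_start − ψ) mod 360° = 331.4711° = 5.785263 rad, β = (θ_goal − ψ) mod 360° = 54.8711° = 0.957682 rad.
Common terms: sin α = -0.477602, cos α = 0.878577, sin β = 0.817860, cos β = 0.575417, cos(α−β) = 0.114937, d² = 140.048344. Work in radians in the unit-radius frame; every candidate has L = ρ·(t + p + q).
LSL: p² = 2 + d² − 2cos(α−β) + 2d(sin α − sin β) = 111.156965; p = √p² = 10.543100; φ = atan2(cos β − cos α, d + sin α − sin β) = -0.028758 rad; t = (φ − α) mod 2π = 0.469164 rad, q = (β − φ) mod 2π = 0.986440 rad → L = 4.93·(0.469164 + 10.543100 + 0.986440) = 4.93·11.998705 = 59.153615 m
RSR: p² = 2 + d² − 2cos(α−β) + 2d(sin β − sin α) = 172.479974; p = √p² = 13.133163; φ = atan2(cos α − cos β, d − sin α + sin β) = 0.023086 rad; t = (α − φ) mod 2π = 5.762177 rad, q = (φ − β) mod 2π = 5.348589 rad → L = 4.93·(5.762177 + 13.133163 + 5.348589) = 4.93·24.243929 = 119.522571 m
LSR: p² = d² − 2 + 2cos(α−β) + 2d(sin α + sin β) = 146.331591; p = √p² = 12.096760; φ = atan2(−cos α − cos β, d + sin α + sin β) − atan2(−2, p) = 0.044984 rad; t = (φ − α) mod 2π = 0.542907 rad, q = (φ − β) mod 2π = 5.370488 rad → L = 4.93·(0.542907 + 12.096760 + 5.370488) = 4.93·18.010155 = 88.790062 m
RSL: p² = d² − 2 + 2cos(α−β) − 2d(sin α + sin β) = 130.224846; p = √p² = 11.411610; φ = atan2(cos α + cos β, d − sin α − sin β) − atan2(2, p) = -0.047666 rad; t = (α − φ) mod 2π = 5.832928 rad, q = (β − φ) mod 2π = 1.005347 rad → L = 4.93·(5.832928 + 11.411610 + 1.005347) = 4.93·18.249886 = 89.971936 m
RLR: c = (6 − d² + 2cos(α−β) + 2d(sin α − sin β))/8 = -20.559997, |c| > 1 → infeasible
LRL: c = (6 − d² + 2cos(α−β) − 2d(sin α − sin β))/8 = -12.894621, |c| > 1 → infeasible
Shortest: LSL with L = 59.153615 m ≈ 59.1536 m
Convert LSL to answer units (arcs ×180/π): t = 0.469164·180/π = 26.8811°, p = ρ·p = 4.93·10.543100 = 51.9775 m, q = 0.986440·180/π = 56.5189°, L = 59.1536 m.

LSL: t = 26.8811°, p = 51.9775 m, q = 56.5189°, L = 59.1536 m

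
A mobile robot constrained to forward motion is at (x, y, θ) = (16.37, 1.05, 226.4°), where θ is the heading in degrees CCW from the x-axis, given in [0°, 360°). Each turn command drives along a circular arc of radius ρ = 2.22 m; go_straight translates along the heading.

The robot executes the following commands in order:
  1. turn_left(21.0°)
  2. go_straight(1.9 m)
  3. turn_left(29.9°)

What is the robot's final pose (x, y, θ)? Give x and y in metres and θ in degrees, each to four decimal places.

set_pose: (x, y, θ) = (16.3700, 1.0500, 226.4000°), ρ = 2.22
turn_left(21.0°): centre at ρ to the left, rotate +21.0° → (15.9281, 0.3722, 247.4000°)
go_straight(1.9): x += 1.9·cos θ, y += 1.9·sin θ → (15.1980, -1.3819, 247.4000°)
turn_left(29.9°): centre at ρ to the left, rotate +29.9° → (15.0455, -2.5171, 277.3000°)

(15.0455, -2.5171, 277.3000°)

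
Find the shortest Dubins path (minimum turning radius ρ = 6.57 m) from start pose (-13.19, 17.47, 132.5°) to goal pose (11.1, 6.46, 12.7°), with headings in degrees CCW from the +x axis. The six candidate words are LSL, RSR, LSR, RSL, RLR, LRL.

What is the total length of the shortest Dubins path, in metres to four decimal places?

47.3703 m

Let ψ = atan2(Δy, Δx) = atan2(-11.01, 24.29) = -24.3835° be the start→goal bearing.
Normalize: d = |goal − start| / ρ = 26.668787/6.57 = 4.059176, α = (θ_start − ψ) mod 360° = 156.8835° = 2.738134 rad, β = (θ_goal − ψ) mod 360° = 37.0835° = 0.647229 rad.
Common terms: sin α = 0.392602, cos α = -0.919708, sin β = 0.602978, cos β = 0.797758, cos(α−β) = -0.496974, d² = 16.476911. Work in radians in the unit-radius frame; every candidate has L = ρ·(t + p + q).
LSL: p² = 2 + d² − 2cos(α−β) + 2d(sin α − sin β) = 17.762949; p = √p² = 4.214611; φ = atan2(cos β − cos α, d + sin α − sin β) = 0.419718 rad; t = (φ − α) mod 2π = 3.964770 rad, q = (β − φ) mod 2π = 0.227511 rad → L = 6.57·(3.964770 + 4.214611 + 0.227511) = 6.57·8.406892 = 55.233282 m
RSR: p² = 2 + d² − 2cos(α−β) + 2d(sin β − sin α) = 21.178768; p = √p² = 4.602040; φ = atan2(cos α − cos β, d − sin α + sin β) = -0.382452 rad; t = (α − φ) mod 2π = 3.120586 rad, q = (φ − β) mod 2π = 5.253504 rad → L = 6.57·(3.120586 + 4.602040 + 5.253504) = 6.57·12.976129 = 85.253169 m
LSR: p² = d² − 2 + 2cos(α−β) + 2d(sin α + sin β) = 21.565434; p = √p² = 4.643860; φ = atan2(−cos α − cos β, d + sin α + sin β) − atan2(−2, p) = 0.430790 rad; t = (φ − α) mod 2π = 3.975842 rad, q = (φ − β) mod 2π = 6.066746 rad → L = 6.57·(3.975842 + 4.643860 + 6.066746) = 6.57·14.686447 = 96.489959 m
RSL: p² = d² − 2 + 2cos(α−β) − 2d(sin α + sin β) = 5.400491; p = √p² = 2.323896; φ = atan2(cos α + cos β, d − sin α − sin β) − atan2(2, p) = -0.750415 rad; t = (α − φ) mod 2π = 3.488549 rad, q = (β − φ) mod 2π = 1.397644 rad → L = 6.57·(3.488549 + 2.323896 + 1.397644) = 6.57·7.210088 = 47.370281 m
RLR: c = (6 − d² + 2cos(α−β) + 2d(sin α − sin β))/8 = -1.647346, |c| > 1 → infeasible
LRL: c = (6 − d² + 2cos(α−β) − 2d(sin α − sin β))/8 = -1.220369, |c| > 1 → infeasible
Shortest: RSL with L = 47.370281 m ≈ 47.3703 m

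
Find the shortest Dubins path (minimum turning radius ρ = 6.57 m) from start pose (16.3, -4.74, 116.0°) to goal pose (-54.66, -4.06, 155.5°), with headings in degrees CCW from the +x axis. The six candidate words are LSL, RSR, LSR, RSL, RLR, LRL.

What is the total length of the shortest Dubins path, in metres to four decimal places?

Let ψ = atan2(Δy, Δx) = atan2(0.68, -70.96) = 179.4510° be the start→goal bearing.
Normalize: d = |goal − start| / ρ = 70.963258/6.57 = 10.801105, α = (θ_start − ψ) mod 360° = 296.5490° = 5.175757 rad, β = (θ_goal − ψ) mod 360° = 336.0490° = 5.865162 rad.
Common terms: sin α = -0.894552, cos α = 0.446964, sin β = -0.405955, cos β = 0.913893, cos(α−β) = 0.771625, d² = 116.663863. Work in radians in the unit-radius frame; every candidate has L = ρ·(t + p + q).
LSL: p² = 2 + d² − 2cos(α−β) + 2d(sin α − sin β) = 106.565828; p = √p² = 10.323073; φ = atan2(cos β − cos α, d + sin α − sin β) = 0.045247 rad; t = (φ − α) mod 2π = 1.152675 rad, q = (β − φ) mod 2π = 5.819915 rad → L = 6.57·(1.152675 + 10.323073 + 5.819915) = 6.57·17.295663 = 113.632506 m
RSR: p² = 2 + d² − 2cos(α−β) + 2d(sin β − sin α) = 127.675401; p = √p² = 11.299354; φ = atan2(cos α − cos β, d − sin α + sin β) = -0.041335 rad; t = (α − φ) mod 2π = 5.217092 rad, q = (φ − β) mod 2π = 0.376688 rad → L = 6.57·(5.217092 + 11.299354 + 0.376688) = 6.57·16.893134 = 110.987892 m
LSR: p² = d² − 2 + 2cos(α−β) + 2d(sin α + sin β) = 88.113295; p = √p² = 9.386868; φ = atan2(−cos α − cos β, d + sin α + sin β) − atan2(−2, p) = 0.067653 rad; t = (φ − α) mod 2π = 1.175081 rad, q = (φ − β) mod 2π = 0.485676 rad → L = 6.57·(1.175081 + 9.386868 + 0.485676) = 6.57·11.047626 = 72.582903 m
RSL: p² = d² − 2 + 2cos(α−β) − 2d(sin α + sin β) = 144.300931; p = √p² = 12.012532; φ = atan2(cos α + cos β, d − sin α − sin β) − atan2(2, p) = -0.052997 rad; t = (α − φ) mod 2π = 5.228755 rad, q = (β − φ) mod 2π = 5.918160 rad → L = 6.57·(5.228755 + 12.012532 + 5.918160) = 6.57·23.159446 = 152.157563 m
RLR: c = (6 − d² + 2cos(α−β) + 2d(sin α − sin β))/8 = -14.959425, |c| > 1 → infeasible
LRL: c = (6 − d² + 2cos(α−β) − 2d(sin α − sin β))/8 = -12.320728, |c| > 1 → infeasible
Shortest: LSR with L = 72.582903 m ≈ 72.5829 m

72.5829 m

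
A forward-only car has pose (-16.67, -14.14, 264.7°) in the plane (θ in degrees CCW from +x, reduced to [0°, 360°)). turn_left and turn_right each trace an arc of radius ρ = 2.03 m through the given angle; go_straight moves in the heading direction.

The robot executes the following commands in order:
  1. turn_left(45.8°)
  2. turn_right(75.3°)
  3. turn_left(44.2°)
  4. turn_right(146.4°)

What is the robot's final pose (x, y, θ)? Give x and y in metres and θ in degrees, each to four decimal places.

set_pose: (x, y, θ) = (-16.6700, -14.1400, 264.7000°), ρ = 2.03
turn_left(45.8°): centre at ρ to the left, rotate +45.8° → (-16.1923, -15.6459, 310.5000°)
turn_right(75.3°): centre at ρ to the right, rotate −75.3° → (-16.0690, -18.1228, 235.2000°)
turn_left(44.2°): centre at ρ to the left, rotate +44.2° → (-16.4048, -19.6129, 279.4000°)
turn_right(146.4°): centre at ρ to the right, rotate −146.4° → (-19.8922, -21.3289, 133.0000°)

(-19.8922, -21.3289, 133.0000°)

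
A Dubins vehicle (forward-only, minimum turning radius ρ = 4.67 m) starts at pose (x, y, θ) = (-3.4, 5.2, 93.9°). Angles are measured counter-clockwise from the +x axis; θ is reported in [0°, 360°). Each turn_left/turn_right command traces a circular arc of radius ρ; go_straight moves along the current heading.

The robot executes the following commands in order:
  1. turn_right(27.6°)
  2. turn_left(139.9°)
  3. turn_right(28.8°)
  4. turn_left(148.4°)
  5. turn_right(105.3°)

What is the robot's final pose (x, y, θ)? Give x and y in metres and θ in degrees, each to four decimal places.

(-14.0574, -2.9542, 220.5000°)

set_pose: (x, y, θ) = (-3.4000, 5.2000, 93.9000°), ρ = 4.67
turn_right(27.6°): centre at ρ to the right, rotate −27.6° → (-3.0170, 7.3947, 66.3000°)
turn_left(139.9°): centre at ρ to the left, rotate +139.9° → (-9.3549, 13.4620, 206.2000°)
turn_right(28.8°): centre at ρ to the right, rotate −28.8° → (-11.6286, 12.9870, 177.4000°)
turn_left(148.4°): centre at ρ to the left, rotate +148.4° → (-14.4654, 4.4594, 325.8000°)
turn_right(105.3°): centre at ρ to the right, rotate −105.3° → (-14.0574, -2.9542, 220.5000°)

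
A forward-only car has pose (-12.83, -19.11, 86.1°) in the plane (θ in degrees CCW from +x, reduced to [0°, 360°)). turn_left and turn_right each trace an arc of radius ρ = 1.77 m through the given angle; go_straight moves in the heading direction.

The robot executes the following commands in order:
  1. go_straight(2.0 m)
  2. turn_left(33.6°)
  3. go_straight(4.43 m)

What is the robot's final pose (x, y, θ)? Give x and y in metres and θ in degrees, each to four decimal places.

set_pose: (x, y, θ) = (-12.8300, -19.1100, 86.1000°), ρ = 1.77
go_straight(2.0): x += 2.0·cos θ, y += 2.0·sin θ → (-12.6940, -17.1146, 86.1000°)
turn_left(33.6°): centre at ρ to the left, rotate +33.6° → (-12.9224, -16.1173, 119.7000°)
go_straight(4.43): x += 4.43·cos θ, y += 4.43·sin θ → (-15.1173, -12.2692, 119.7000°)

(-15.1173, -12.2692, 119.7000°)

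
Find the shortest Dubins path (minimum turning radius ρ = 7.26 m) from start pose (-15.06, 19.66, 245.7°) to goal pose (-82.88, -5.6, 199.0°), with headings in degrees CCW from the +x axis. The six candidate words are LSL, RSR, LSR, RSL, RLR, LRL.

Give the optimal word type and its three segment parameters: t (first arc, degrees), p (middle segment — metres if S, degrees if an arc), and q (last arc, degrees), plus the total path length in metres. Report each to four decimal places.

Let ψ = atan2(Δy, Δx) = atan2(-25.26, -67.82) = -159.5718° be the start→goal bearing.
Normalize: d = |goal − start| / ρ = 72.371403/7.26 = 9.968513, α = (θ_start − ψ) mod 360° = 45.2718° = 0.790142 rad, β = (θ_goal − ψ) mod 360° = 358.5718° = 6.258259 rad.
Common terms: sin α = 0.710454, cos α = 0.703744, sin β = -0.024924, cos β = 0.999689, cos(α−β) = 0.685818, d² = 99.371248. Work in radians in the unit-radius frame; every candidate has L = ρ·(t + p + q).
LSL: p² = 2 + d² − 2cos(α−β) + 2d(sin α − sin β) = 114.660847; p = √p² = 10.707981; φ = atan2(cos β − cos α, d + sin α − sin β) = 0.027641 rad; t = (φ − α) mod 2π = 5.520684 rad, q = (β − φ) mod 2π = 6.230618 rad → L = 7.26·(5.520684 + 10.707981 + 6.230618) = 7.26·22.459282 = 163.054390 m
RSR: p² = 2 + d² − 2cos(α−β) + 2d(sin β − sin α) = 85.338376; p = √p² = 9.237877; φ = atan2(cos α − cos β, d − sin α + sin β) = -0.032042 rad; t = (α − φ) mod 2π = 0.822184 rad, q = (φ − β) mod 2π = 6.276070 rad → L = 7.26·(0.822184 + 9.237877 + 6.276070) = 7.26·16.336131 = 118.600313 m
LSR: p² = d² − 2 + 2cos(α−β) + 2d(sin α + sin β) = 112.410309; p = √p² = 10.602373; φ = atan2(−cos α − cos β, d + sin α + sin β) − atan2(−2, p) = 0.027902 rad; t = (φ − α) mod 2π = 5.520945 rad, q = (φ − β) mod 2π = 0.052828 rad → L = 7.26·(5.520945 + 10.602373 + 0.052828) = 7.26·16.176146 = 117.438819 m
RSL: p² = d² − 2 + 2cos(α−β) − 2d(sin α + sin β) = 85.075460; p = √p² = 9.223636; φ = atan2(cos α + cos β, d − sin α − sin β) − atan2(2, p) = -0.032047 rad; t = (α − φ) mod 2π = 0.822189 rad, q = (β − φ) mod 2π = 0.007121 rad → L = 7.26·(0.822189 + 9.223636 + 0.007121) = 7.26·10.052946 = 72.984389 m
RLR: c = (6 − d² + 2cos(α−β) + 2d(sin α − sin β))/8 = -9.667297, |c| > 1 → infeasible
LRL: c = (6 − d² + 2cos(α−β) − 2d(sin α − sin β))/8 = -13.332606, |c| > 1 → infeasible
Shortest: RSL with L = 72.984389 m ≈ 72.9844 m
Convert RSL to answer units (arcs ×180/π): t = 0.822189·180/π = 47.1080°, p = ρ·p = 7.26·9.223636 = 66.9636 m, q = 0.007121·180/π = 0.4080°, L = 72.9844 m.

RSL: t = 47.1080°, p = 66.9636 m, q = 0.4080°, L = 72.9844 m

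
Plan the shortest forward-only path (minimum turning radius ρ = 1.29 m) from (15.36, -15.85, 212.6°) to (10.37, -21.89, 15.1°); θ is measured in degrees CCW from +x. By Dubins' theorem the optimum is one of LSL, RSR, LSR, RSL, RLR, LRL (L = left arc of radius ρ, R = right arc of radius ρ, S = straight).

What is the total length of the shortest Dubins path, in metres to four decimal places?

10.7298 m

Let ψ = atan2(Δy, Δx) = atan2(-6.04, -4.99) = -129.5621° be the start→goal bearing.
Normalize: d = |goal − start| / ρ = 7.834647/1.29 = 6.073370, α = (θ_start − ψ) mod 360° = 342.1621° = 5.971856 rad, β = (θ_goal − ψ) mod 360° = 144.6621° = 2.524830 rad.
Common terms: sin α = -0.306325, cos α = 0.951927, sin β = 0.578397, cos β = -0.815755, cos(α−β) = -0.953717, d² = 36.885824. Work in radians in the unit-radius frame; every candidate has L = ρ·(t + p + q).
LSL: p² = 2 + d² − 2cos(α−β) + 2d(sin α − sin β) = 30.046772; p = √p² = 5.481494; φ = atan2(cos β − cos α, d + sin α − sin β) = -0.328350 rad; t = (φ − α) mod 2π = 6.266165 rad, q = (β − φ) mod 2π = 2.853181 rad → L = 1.29·(6.266165 + 5.481494 + 2.853181) = 1.29·14.600839 = 18.835082 m
RSR: p² = 2 + d² − 2cos(α−β) + 2d(sin β − sin α) = 51.539744; p = √p² = 7.179119; φ = atan2(cos α − cos β, d − sin α + sin β) = 0.248784 rad; t = (α − φ) mod 2π = 5.723072 rad, q = (φ − β) mod 2π = 4.007139 rad → L = 1.29·(5.723072 + 7.179119 + 4.007139) = 1.29·16.909329 = 21.813035 m
LSR: p² = d² − 2 + 2cos(α−β) + 2d(sin α + sin β) = 36.283182; p = √p² = 6.023552; φ = atan2(−cos α − cos β, d + sin α + sin β) − atan2(−2, p) = 0.299121 rad; t = (φ − α) mod 2π = 0.610450 rad, q = (φ − β) mod 2π = 4.057476 rad → L = 1.29·(0.610450 + 6.023552 + 4.057476) = 1.29·10.691478 = 13.792007 m
RSL: p² = d² − 2 + 2cos(α−β) − 2d(sin α + sin β) = 29.673598; p = √p² = 5.447348; φ = atan2(cos α + cos β, d − sin α − sin β) − atan2(2, p) = -0.328403 rad; t = (α − φ) mod 2π = 0.017074 rad, q = (β − φ) mod 2π = 2.853234 rad → L = 1.29·(0.017074 + 5.447348 + 2.853234) = 1.29·8.317655 = 10.729775 m
RLR: c = (6 − d² + 2cos(α−β) + 2d(sin α − sin β))/8 = -5.442468, |c| > 1 → infeasible
LRL: c = (6 − d² + 2cos(α−β) − 2d(sin α − sin β))/8 = -2.755847, |c| > 1 → infeasible
Shortest: RSL with L = 10.729775 m ≈ 10.7298 m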